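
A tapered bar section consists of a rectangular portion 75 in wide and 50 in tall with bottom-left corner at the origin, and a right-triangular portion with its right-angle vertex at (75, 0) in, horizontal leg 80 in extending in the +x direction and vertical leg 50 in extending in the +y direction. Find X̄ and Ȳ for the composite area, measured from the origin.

rectangular portion: A = 75 × 50 = 3750.00, centroid at (37.50, 25.00).
triangular portion: A = ½·80·50 = 2000.00, centroid at (101.67, 16.67).
ΣA = 5750.00 in²
ΣAX̄ = (3750.00)(37.50) + (2000.00)(101.67) = 343958.33 in³
ΣAȲ = (3750.00)(25.00) + (2000.00)(16.67) = 127083.33 in³
X̄ = 343958.33 / 5750.00 = 59.82 in
Ȳ = 127083.33 / 5750.00 = 22.10 in

X̄ = 59.82 in, Ȳ = 22.10 in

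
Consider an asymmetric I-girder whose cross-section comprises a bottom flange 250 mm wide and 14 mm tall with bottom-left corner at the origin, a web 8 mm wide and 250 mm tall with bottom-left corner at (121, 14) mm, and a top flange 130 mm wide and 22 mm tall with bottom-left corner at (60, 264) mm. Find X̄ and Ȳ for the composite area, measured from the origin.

bottom flange: A = 250 × 14 = 3500.00, centroid at (125.00, 7.00).
web: A = 8 × 250 = 2000.00, centroid at (125.00, 139.00).
top flange: A = 130 × 22 = 2860.00, centroid at (125.00, 275.00).
ΣA = 8360.00 mm², ΣAX̄ = 1045000.00 mm³, ΣAȲ = 1089000.00 mm³.
X̄ = 1045000.00/8360.00 = 125.00 mm; Ȳ = 1089000.00/8360.00 = 130.26 mm.

X̄ = 125.00 mm, Ȳ = 130.26 mm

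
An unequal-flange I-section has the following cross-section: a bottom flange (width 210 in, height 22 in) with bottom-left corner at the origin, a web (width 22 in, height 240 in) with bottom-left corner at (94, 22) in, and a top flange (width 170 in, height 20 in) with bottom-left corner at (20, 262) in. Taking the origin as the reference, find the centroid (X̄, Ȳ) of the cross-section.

X̄ = 105.00 in, Ȳ = 129.73 in

Part | A | x̄ᵢ | ȳᵢ | A·x̄ᵢ | A·ȳᵢ
bottom flange | 4620.00 | 105.00 | 11.00 | 485100.00 | 50820.00
web | 5280.00 | 105.00 | 142.00 | 554400.00 | 749760.00
top flange | 3400.00 | 105.00 | 272.00 | 357000.00 | 924800.00
Σ | 13300.00 |  |  | 1396500.00 | 1725380.00
X̄ = 1396500.00 / 13300.00 = 105.00 in
Ȳ = 1725380.00 / 13300.00 = 129.73 in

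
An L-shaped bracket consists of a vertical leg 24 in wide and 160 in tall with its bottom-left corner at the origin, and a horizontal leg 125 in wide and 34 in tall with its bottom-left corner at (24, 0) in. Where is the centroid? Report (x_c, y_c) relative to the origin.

vertical leg: A = 24 × 160 = 3840.00, centroid at (12.00, 80.00).
horizontal leg: A = 125 × 34 = 4250.00, centroid at (86.50, 17.00).
ΣA = 8090.00 in²
ΣAx_c = (3840.00)(12.00) + (4250.00)(86.50) = 413705.00 in³
ΣAy_c = (3840.00)(80.00) + (4250.00)(17.00) = 379450.00 in³
x_c = 413705.00 / 8090.00 = 51.14 in
y_c = 379450.00 / 8090.00 = 46.90 in

x_c = 51.14 in, y_c = 46.90 in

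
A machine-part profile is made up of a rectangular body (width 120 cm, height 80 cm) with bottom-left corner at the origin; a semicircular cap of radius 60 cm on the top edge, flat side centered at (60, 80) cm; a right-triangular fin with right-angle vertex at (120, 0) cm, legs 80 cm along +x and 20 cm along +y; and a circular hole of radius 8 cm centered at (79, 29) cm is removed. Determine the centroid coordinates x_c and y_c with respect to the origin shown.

rectangular body: A = 120 × 80 = 9600.00, centroid at (60.00, 40.00).
semicircular top: A = ½π·60² = 5654.87, centroid at (60.00, 105.46).
triangular fin: A = ½·80·20 = 800.00, centroid at (146.67, 6.67).
hole: A = −π·8² = -201.06, centroid at (79.00, 29.00).
ΣA = 15853.80 cm², ΣAx_c = 1016741.45 cm³, ΣAy_c = 979891.88 cm³.
x_c = 1016741.45/15853.80 = 64.13 cm; y_c = 979891.88/15853.80 = 61.81 cm.

x_c = 64.13 cm, y_c = 61.81 cm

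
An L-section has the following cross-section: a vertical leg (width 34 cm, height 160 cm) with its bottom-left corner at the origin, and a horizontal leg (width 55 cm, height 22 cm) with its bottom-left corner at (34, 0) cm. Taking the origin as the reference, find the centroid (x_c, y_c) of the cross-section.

Part | A | x̄ᵢ | ȳᵢ | A·x̄ᵢ | A·ȳᵢ
vertical leg | 5440.00 | 17.00 | 80.00 | 92480.00 | 435200.00
horizontal leg | 1210.00 | 61.50 | 11.00 | 74415.00 | 13310.00
Σ | 6650.00 |  |  | 166895.00 | 448510.00
x_c = 166895.00 / 6650.00 = 25.10 cm
y_c = 448510.00 / 6650.00 = 67.45 cm

x_c = 25.10 cm, y_c = 67.45 cm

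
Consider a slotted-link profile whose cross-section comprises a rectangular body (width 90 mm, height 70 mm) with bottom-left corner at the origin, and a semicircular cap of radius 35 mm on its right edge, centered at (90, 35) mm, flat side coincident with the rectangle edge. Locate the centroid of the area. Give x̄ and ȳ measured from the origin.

x̄ = 59.00 mm, ȳ = 35.00 mm

rectangular body: A = 90 × 70 = 6300.00, centroid at (45.00, 35.00).
semicircular end: A = ½π·35² = 1924.23, centroid at (104.85, 35.00).
ΣA = 8224.23 mm², ΣAx̄ = 485263.63 mm³, ΣAȳ = 287847.89 mm³.
x̄ = 485263.63/8224.23 = 59.00 mm; ȳ = 287847.89/8224.23 = 35.00 mm.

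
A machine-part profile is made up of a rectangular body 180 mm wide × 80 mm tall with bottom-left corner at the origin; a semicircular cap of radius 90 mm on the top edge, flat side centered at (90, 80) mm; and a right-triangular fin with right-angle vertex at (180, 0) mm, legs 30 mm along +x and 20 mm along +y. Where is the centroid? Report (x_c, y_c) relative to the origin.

x_c = 91.09 mm, y_c = 75.92 mm

rectangular body: A = 180 × 80 = 14400.00, centroid at (90.00, 40.00).
semicircular top: A = ½π·90² = 12723.45, centroid at (90.00, 118.20).
triangular fin: A = ½·30·20 = 300.00, centroid at (190.00, 6.67).
ΣA = 27423.45 mm², ΣAx_c = 2498110.52 mm³, ΣAy_c = 2081876.02 mm³.
x_c = 2498110.52/27423.45 = 91.09 mm; y_c = 2081876.02/27423.45 = 75.92 mm.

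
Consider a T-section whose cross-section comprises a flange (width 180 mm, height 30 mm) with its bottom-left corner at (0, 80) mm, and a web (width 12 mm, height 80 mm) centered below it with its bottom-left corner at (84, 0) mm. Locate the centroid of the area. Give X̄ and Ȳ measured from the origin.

X̄ = 90.00 mm, Ȳ = 86.70 mm

web: A = 12 × 80 = 960.00, centroid at (90.00, 40.00).
flange: A = 180 × 30 = 5400.00, centroid at (90.00, 95.00).
ΣA = 6360.00 mm²
ΣAX̄ = (960.00)(90.00) + (5400.00)(90.00) = 572400.00 mm³
ΣAȲ = (960.00)(40.00) + (5400.00)(95.00) = 551400.00 mm³
X̄ = 572400.00 / 6360.00 = 90.00 mm
Ȳ = 551400.00 / 6360.00 = 86.70 mm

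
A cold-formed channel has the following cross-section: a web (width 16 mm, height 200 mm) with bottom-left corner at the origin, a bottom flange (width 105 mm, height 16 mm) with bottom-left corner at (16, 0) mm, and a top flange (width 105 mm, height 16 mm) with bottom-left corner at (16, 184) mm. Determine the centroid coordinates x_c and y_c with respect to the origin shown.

web: A = 16 × 200 = 3200.00, centroid at (8.00, 100.00).
bottom flange: A = 105 × 16 = 1680.00, centroid at (68.50, 8.00).
top flange: A = 105 × 16 = 1680.00, centroid at (68.50, 192.00).
ΣA = 6560.00 mm², ΣAx_c = 255760.00 mm³, ΣAy_c = 656000.00 mm³.
x_c = 255760.00/6560.00 = 38.99 mm; y_c = 656000.00/6560.00 = 100.00 mm.

x_c = 38.99 mm, y_c = 100.00 mm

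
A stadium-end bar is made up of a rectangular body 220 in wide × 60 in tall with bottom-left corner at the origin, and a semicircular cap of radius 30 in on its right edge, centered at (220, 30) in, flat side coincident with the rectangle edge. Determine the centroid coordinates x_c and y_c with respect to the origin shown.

rectangular body: A = 220 × 60 = 13200.00, centroid at (110.00, 30.00).
semicircular end: A = ½π·30² = 1413.72, centroid at (232.73, 30.00).
ΣA = 14613.72 in²
ΣAx_c = (13200.00)(110.00) + (1413.72)(232.73) = 1781017.67 in³
ΣAy_c = (13200.00)(30.00) + (1413.72)(30.00) = 438411.50 in³
x_c = 1781017.67 / 14613.72 = 121.87 in
y_c = 438411.50 / 14613.72 = 30.00 in

x_c = 121.87 in, y_c = 30.00 in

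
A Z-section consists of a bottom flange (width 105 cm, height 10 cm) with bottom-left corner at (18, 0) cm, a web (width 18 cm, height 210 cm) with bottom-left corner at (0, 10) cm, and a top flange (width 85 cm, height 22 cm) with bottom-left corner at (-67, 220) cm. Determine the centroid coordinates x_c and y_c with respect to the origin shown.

x_c = 9.29 cm, y_c = 130.14 cm

Part | A | x̄ᵢ | ȳᵢ | A·x̄ᵢ | A·ȳᵢ
bottom flange | 1050.00 | 70.50 | 5.00 | 74025.00 | 5250.00
web | 3780.00 | 9.00 | 115.00 | 34020.00 | 434700.00
top flange | 1870.00 | -24.50 | 231.00 | -45815.00 | 431970.00
Σ | 6700.00 |  |  | 62230.00 | 871920.00
x_c = 62230.00 / 6700.00 = 9.29 cm
y_c = 871920.00 / 6700.00 = 130.14 cm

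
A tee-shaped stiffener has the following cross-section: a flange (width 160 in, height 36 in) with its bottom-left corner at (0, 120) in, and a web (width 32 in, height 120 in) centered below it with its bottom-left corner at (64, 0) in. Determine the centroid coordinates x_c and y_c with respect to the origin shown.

Part | A | x̄ᵢ | ȳᵢ | A·x̄ᵢ | A·ȳᵢ
web | 3840.00 | 80.00 | 60.00 | 307200.00 | 230400.00
flange | 5760.00 | 80.00 | 138.00 | 460800.00 | 794880.00
Σ | 9600.00 |  |  | 768000.00 | 1025280.00
x_c = 768000.00 / 9600.00 = 80.00 in
y_c = 1025280.00 / 9600.00 = 106.80 in

x_c = 80.00 in, y_c = 106.80 in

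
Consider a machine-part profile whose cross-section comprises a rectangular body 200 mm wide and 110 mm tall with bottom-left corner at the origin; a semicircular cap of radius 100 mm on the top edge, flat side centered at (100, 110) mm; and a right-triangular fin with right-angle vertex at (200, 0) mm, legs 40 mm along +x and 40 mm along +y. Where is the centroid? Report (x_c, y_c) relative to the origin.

x_c = 102.35 mm, y_c = 93.88 mm

rectangular body: A = 200 × 110 = 22000.00, centroid at (100.00, 55.00).
semicircular top: A = ½π·100² = 15707.96, centroid at (100.00, 152.44).
triangular fin: A = ½·40·40 = 800.00, centroid at (213.33, 13.33).
ΣA = 38507.96 mm², ΣAx_c = 3941462.99 mm³, ΣAy_c = 3615209.29 mm³.
x_c = 3941462.99/38507.96 = 102.35 mm; y_c = 3615209.29/38507.96 = 93.88 mm.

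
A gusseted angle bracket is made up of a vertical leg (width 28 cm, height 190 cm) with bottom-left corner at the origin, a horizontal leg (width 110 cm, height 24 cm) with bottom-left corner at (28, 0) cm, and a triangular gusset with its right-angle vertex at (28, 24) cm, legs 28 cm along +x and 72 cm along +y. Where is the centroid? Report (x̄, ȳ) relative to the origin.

x̄ = 36.93 cm, ȳ = 65.28 cm

vertical leg: A = 28 × 190 = 5320.00, centroid at (14.00, 95.00).
horizontal leg: A = 110 × 24 = 2640.00, centroid at (83.00, 12.00).
gusset: A = ½·28·72 = 1008.00, centroid at (37.33, 48.00).
ΣA = 8968.00 cm²
ΣAx̄ = (5320.00)(14.00) + (2640.00)(83.00) + (1008.00)(37.33) = 331232.00 cm³
ΣAȳ = (5320.00)(95.00) + (2640.00)(12.00) + (1008.00)(48.00) = 585464.00 cm³
x̄ = 331232.00 / 8968.00 = 36.93 cm
ȳ = 585464.00 / 8968.00 = 65.28 cm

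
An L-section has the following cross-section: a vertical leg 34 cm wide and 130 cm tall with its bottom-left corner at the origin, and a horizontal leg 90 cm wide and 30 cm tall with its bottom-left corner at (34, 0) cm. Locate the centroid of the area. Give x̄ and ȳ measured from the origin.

vertical leg: A = 34 × 130 = 4420.00, centroid at (17.00, 65.00).
horizontal leg: A = 90 × 30 = 2700.00, centroid at (79.00, 15.00).
ΣA = 7120.00 cm²
ΣAx̄ = (4420.00)(17.00) + (2700.00)(79.00) = 288440.00 cm³
ΣAȳ = (4420.00)(65.00) + (2700.00)(15.00) = 327800.00 cm³
x̄ = 288440.00 / 7120.00 = 40.51 cm
ȳ = 327800.00 / 7120.00 = 46.04 cm

x̄ = 40.51 cm, ȳ = 46.04 cm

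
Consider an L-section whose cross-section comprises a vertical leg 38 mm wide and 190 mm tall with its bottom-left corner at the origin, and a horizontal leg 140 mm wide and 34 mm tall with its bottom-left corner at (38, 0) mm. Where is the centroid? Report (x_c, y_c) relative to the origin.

x_c = 54.36 mm, y_c = 64.01 mm

vertical leg: A = 38 × 190 = 7220.00, centroid at (19.00, 95.00).
horizontal leg: A = 140 × 34 = 4760.00, centroid at (108.00, 17.00).
ΣA = 11980.00 mm², ΣAx_c = 651260.00 mm³, ΣAy_c = 766820.00 mm³.
x_c = 651260.00/11980.00 = 54.36 mm; y_c = 766820.00/11980.00 = 64.01 mm.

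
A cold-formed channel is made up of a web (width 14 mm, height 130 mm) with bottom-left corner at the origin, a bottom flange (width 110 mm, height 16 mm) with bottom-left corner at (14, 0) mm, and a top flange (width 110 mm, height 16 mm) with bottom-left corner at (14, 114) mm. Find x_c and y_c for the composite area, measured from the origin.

Part | A | x̄ᵢ | ȳᵢ | A·x̄ᵢ | A·ȳᵢ
web | 1820.00 | 7.00 | 65.00 | 12740.00 | 118300.00
bottom flange | 1760.00 | 69.00 | 8.00 | 121440.00 | 14080.00
top flange | 1760.00 | 69.00 | 122.00 | 121440.00 | 214720.00
Σ | 5340.00 |  |  | 255620.00 | 347100.00
x_c = 255620.00 / 5340.00 = 47.87 mm
y_c = 347100.00 / 5340.00 = 65.00 mm

x_c = 47.87 mm, y_c = 65.00 mm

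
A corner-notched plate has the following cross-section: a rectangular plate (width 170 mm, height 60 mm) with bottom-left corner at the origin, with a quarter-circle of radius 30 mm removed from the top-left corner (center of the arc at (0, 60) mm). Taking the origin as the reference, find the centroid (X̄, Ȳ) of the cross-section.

plate: A = 170 × 60 = 10200.00, centroid at (85.00, 30.00).
removed quarter-circle: A = −¼π·30² = -706.86, centroid at (12.73, 47.27).
ΣA = 9493.14 mm²
ΣAX̄ = (10200.00)(85.00) + (-706.86)(12.73) = 858000.00 mm³
ΣAȲ = (10200.00)(30.00) + (-706.86)(47.27) = 272588.50 mm³
X̄ = 858000.00 / 9493.14 = 90.38 mm
Ȳ = 272588.50 / 9493.14 = 28.71 mm

X̄ = 90.38 mm, Ȳ = 28.71 mm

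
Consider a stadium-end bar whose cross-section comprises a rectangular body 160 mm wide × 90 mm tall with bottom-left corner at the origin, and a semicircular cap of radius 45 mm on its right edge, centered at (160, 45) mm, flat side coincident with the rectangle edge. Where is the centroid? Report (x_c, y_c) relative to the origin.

rectangular body: A = 160 × 90 = 14400.00, centroid at (80.00, 45.00).
semicircular end: A = ½π·45² = 3180.86, centroid at (179.10, 45.00).
ΣA = 17580.86 mm²
ΣAx_c = (14400.00)(80.00) + (3180.86)(179.10) = 1721688.01 mm³
ΣAy_c = (14400.00)(45.00) + (3180.86)(45.00) = 791138.82 mm³
x_c = 1721688.01 / 17580.86 = 97.93 mm
y_c = 791138.82 / 17580.86 = 45.00 mm

x_c = 97.93 mm, y_c = 45.00 mm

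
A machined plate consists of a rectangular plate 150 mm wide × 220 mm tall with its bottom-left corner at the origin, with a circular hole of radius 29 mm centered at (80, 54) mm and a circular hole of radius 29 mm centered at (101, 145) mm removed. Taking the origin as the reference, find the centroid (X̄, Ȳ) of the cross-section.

Part | A | x̄ᵢ | ȳᵢ | A·x̄ᵢ | A·ȳᵢ
plate | 33000.00 | 75.00 | 110.00 | 2475000.00 | 3630000.00
hole 1 | -2642.08 | 80.00 | 54.00 | -211366.35 | -142672.29
hole 2 | -2642.08 | 101.00 | 145.00 | -266850.02 | -383101.52
Σ | 27715.84 |  |  | 1996783.62 | 3104226.20
X̄ = 1996783.62 / 27715.84 = 72.04 mm
Ȳ = 3104226.20 / 27715.84 = 112.00 mm

X̄ = 72.04 mm, Ȳ = 112.00 mm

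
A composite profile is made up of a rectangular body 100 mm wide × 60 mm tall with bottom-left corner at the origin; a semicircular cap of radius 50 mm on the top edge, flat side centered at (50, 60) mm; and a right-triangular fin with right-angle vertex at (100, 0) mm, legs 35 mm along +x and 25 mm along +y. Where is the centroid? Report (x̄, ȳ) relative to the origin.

rectangular body: A = 100 × 60 = 6000.00, centroid at (50.00, 30.00).
semicircular top: A = ½π·50² = 3926.99, centroid at (50.00, 81.22).
triangular fin: A = ½·35·25 = 437.50, centroid at (111.67, 8.33).
ΣA = 10364.49 mm², ΣAx̄ = 545203.71 mm³, ΣAȳ = 502598.62 mm³.
x̄ = 545203.71/10364.49 = 52.60 mm; ȳ = 502598.62/10364.49 = 48.49 mm.

x̄ = 52.60 mm, ȳ = 48.49 mm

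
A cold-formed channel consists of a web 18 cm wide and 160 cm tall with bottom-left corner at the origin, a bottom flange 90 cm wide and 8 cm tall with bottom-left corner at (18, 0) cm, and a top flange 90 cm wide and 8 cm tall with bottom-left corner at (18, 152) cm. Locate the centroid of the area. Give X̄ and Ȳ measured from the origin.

X̄ = 27.00 cm, Ȳ = 80.00 cm

Part | A | x̄ᵢ | ȳᵢ | A·x̄ᵢ | A·ȳᵢ
web | 2880.00 | 9.00 | 80.00 | 25920.00 | 230400.00
bottom flange | 720.00 | 63.00 | 4.00 | 45360.00 | 2880.00
top flange | 720.00 | 63.00 | 156.00 | 45360.00 | 112320.00
Σ | 4320.00 |  |  | 116640.00 | 345600.00
X̄ = 116640.00 / 4320.00 = 27.00 cm
Ȳ = 345600.00 / 4320.00 = 80.00 cm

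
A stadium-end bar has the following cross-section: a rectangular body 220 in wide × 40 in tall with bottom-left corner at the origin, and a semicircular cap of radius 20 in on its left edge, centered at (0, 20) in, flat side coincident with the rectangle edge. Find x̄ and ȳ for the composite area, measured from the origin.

rectangular body: A = 220 × 40 = 8800.00, centroid at (110.00, 20.00).
semicircular end: A = ½π·20² = 628.32, centroid at (-8.49, 20.00).
ΣA = 9428.32 in², ΣAx̄ = 962666.67 in³, ΣAȳ = 188566.37 in³.
x̄ = 962666.67/9428.32 = 102.10 in; ȳ = 188566.37/9428.32 = 20.00 in.

x̄ = 102.10 in, ȳ = 20.00 in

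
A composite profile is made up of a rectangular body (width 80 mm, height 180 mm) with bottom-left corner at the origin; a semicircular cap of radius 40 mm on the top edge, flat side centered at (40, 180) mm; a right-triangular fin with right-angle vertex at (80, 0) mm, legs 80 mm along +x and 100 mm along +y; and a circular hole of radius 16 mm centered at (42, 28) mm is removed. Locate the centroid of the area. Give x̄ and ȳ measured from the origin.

Part | A | x̄ᵢ | ȳᵢ | A·x̄ᵢ | A·ȳᵢ
rectangular body | 14400.00 | 40.00 | 90.00 | 576000.00 | 1296000.00
semicircular top | 2513.27 | 40.00 | 196.98 | 100530.96 | 495056.01
triangular fin | 4000.00 | 106.67 | 33.33 | 426666.67 | 133333.33
hole | -804.25 | 42.00 | 28.00 | -33778.40 | -22518.94
Σ | 20109.03 |  |  | 1069419.23 | 1901870.41
x̄ = 1069419.23 / 20109.03 = 53.18 mm
ȳ = 1901870.41 / 20109.03 = 94.58 mm

x̄ = 53.18 mm, ȳ = 94.58 mm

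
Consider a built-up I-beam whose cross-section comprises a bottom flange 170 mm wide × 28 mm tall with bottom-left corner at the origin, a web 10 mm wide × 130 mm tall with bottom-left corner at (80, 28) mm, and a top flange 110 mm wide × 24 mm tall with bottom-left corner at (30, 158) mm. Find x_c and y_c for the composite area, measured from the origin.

Part | A | x̄ᵢ | ȳᵢ | A·x̄ᵢ | A·ȳᵢ
bottom flange | 4760.00 | 85.00 | 14.00 | 404600.00 | 66640.00
web | 1300.00 | 85.00 | 93.00 | 110500.00 | 120900.00
top flange | 2640.00 | 85.00 | 170.00 | 224400.00 | 448800.00
Σ | 8700.00 |  |  | 739500.00 | 636340.00
x_c = 739500.00 / 8700.00 = 85.00 mm
y_c = 636340.00 / 8700.00 = 73.14 mm

x_c = 85.00 mm, y_c = 73.14 mm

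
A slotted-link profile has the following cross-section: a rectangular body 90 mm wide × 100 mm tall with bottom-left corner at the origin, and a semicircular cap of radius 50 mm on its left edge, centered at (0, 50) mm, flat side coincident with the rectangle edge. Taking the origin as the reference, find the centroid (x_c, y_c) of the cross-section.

Part | A | x̄ᵢ | ȳᵢ | A·x̄ᵢ | A·ȳᵢ
rectangular body | 9000.00 | 45.00 | 50.00 | 405000.00 | 450000.00
semicircular end | 3926.99 | -21.22 | 50.00 | -83333.33 | 196349.54
Σ | 12926.99 |  |  | 321666.67 | 646349.54
x_c = 321666.67 / 12926.99 = 24.88 mm
y_c = 646349.54 / 12926.99 = 50.00 mm

x_c = 24.88 mm, y_c = 50.00 mm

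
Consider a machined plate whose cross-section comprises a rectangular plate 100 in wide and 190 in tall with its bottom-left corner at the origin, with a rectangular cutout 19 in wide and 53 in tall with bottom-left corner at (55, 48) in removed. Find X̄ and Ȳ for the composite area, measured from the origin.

plate: A = 100 × 190 = 19000.00, centroid at (50.00, 95.00).
hole: A = −(19 × 53) = -1007.00, centroid at (64.50, 74.50).
ΣA = 17993.00 in²
ΣAX̄ = (19000.00)(50.00) + (-1007.00)(64.50) = 885048.50 in³
ΣAȲ = (19000.00)(95.00) + (-1007.00)(74.50) = 1729978.50 in³
X̄ = 885048.50 / 17993.00 = 49.19 in
Ȳ = 1729978.50 / 17993.00 = 96.15 in

X̄ = 49.19 in, Ȳ = 96.15 in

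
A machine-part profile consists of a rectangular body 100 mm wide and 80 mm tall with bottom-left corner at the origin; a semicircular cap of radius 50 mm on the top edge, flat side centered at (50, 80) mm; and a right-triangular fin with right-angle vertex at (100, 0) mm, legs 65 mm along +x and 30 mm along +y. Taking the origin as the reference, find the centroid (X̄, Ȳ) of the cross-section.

Part | A | x̄ᵢ | ȳᵢ | A·x̄ᵢ | A·ȳᵢ
rectangular body | 8000.00 | 50.00 | 40.00 | 400000.00 | 320000.00
semicircular top | 3926.99 | 50.00 | 101.22 | 196349.54 | 397492.60
triangular fin | 975.00 | 121.67 | 10.00 | 118625.00 | 9750.00
Σ | 12901.99 |  |  | 714974.54 | 727242.60
X̄ = 714974.54 / 12901.99 = 55.42 mm
Ȳ = 727242.60 / 12901.99 = 56.37 mm

X̄ = 55.42 mm, Ȳ = 56.37 mm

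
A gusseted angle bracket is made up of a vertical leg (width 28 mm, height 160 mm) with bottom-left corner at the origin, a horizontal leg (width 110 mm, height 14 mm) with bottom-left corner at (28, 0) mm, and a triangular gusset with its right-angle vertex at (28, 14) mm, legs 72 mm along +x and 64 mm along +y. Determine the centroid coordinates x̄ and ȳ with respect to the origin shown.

vertical leg: A = 28 × 160 = 4480.00, centroid at (14.00, 80.00).
horizontal leg: A = 110 × 14 = 1540.00, centroid at (83.00, 7.00).
gusset: A = ½·72·64 = 2304.00, centroid at (52.00, 35.33).
ΣA = 8324.00 mm², ΣAx̄ = 310348.00 mm³, ΣAȳ = 450588.00 mm³.
x̄ = 310348.00/8324.00 = 37.28 mm; ȳ = 450588.00/8324.00 = 54.13 mm.

x̄ = 37.28 mm, ȳ = 54.13 mm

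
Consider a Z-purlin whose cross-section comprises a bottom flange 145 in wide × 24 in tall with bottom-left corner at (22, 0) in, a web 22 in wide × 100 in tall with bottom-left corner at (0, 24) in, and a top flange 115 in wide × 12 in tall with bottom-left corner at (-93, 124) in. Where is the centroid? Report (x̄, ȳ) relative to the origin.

x̄ = 43.07 in, ȳ = 54.39 in

bottom flange: A = 145 × 24 = 3480.00, centroid at (94.50, 12.00).
web: A = 22 × 100 = 2200.00, centroid at (11.00, 74.00).
top flange: A = 115 × 12 = 1380.00, centroid at (-35.50, 130.00).
ΣA = 7060.00 in², ΣAx̄ = 304070.00 in³, ΣAȳ = 383960.00 in³.
x̄ = 304070.00/7060.00 = 43.07 in; ȳ = 383960.00/7060.00 = 54.39 in.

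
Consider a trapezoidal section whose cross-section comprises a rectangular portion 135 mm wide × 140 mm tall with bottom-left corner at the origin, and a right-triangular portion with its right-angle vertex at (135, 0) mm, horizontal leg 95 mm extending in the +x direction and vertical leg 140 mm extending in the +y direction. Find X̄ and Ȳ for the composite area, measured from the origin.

rectangular portion: A = 135 × 140 = 18900.00, centroid at (67.50, 70.00).
triangular portion: A = ½·95·140 = 6650.00, centroid at (166.67, 46.67).
ΣA = 25550.00 mm²
ΣAX̄ = (18900.00)(67.50) + (6650.00)(166.67) = 2384083.33 mm³
ΣAȲ = (18900.00)(70.00) + (6650.00)(46.67) = 1633333.33 mm³
X̄ = 2384083.33 / 25550.00 = 93.31 mm
Ȳ = 1633333.33 / 25550.00 = 63.93 mm

X̄ = 93.31 mm, Ȳ = 63.93 mm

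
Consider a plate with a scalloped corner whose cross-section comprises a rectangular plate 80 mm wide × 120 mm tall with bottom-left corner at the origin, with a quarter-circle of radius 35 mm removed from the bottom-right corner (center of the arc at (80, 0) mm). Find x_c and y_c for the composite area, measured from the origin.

x_c = 37.20 mm, y_c = 65.03 mm

plate: A = 80 × 120 = 9600.00, centroid at (40.00, 60.00).
removed quarter-circle: A = −¼π·35² = -962.11, centroid at (65.15, 14.85).
ΣA = 8637.89 mm², ΣAx_c = 321322.65 mm³, ΣAy_c = 561708.33 mm³.
x_c = 321322.65/8637.89 = 37.20 mm; y_c = 561708.33/8637.89 = 65.03 mm.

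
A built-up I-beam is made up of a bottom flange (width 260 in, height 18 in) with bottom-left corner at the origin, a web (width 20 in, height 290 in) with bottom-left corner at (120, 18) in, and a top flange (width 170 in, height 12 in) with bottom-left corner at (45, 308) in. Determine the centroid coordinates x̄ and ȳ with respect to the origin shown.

x̄ = 130.00 in, ȳ = 130.04 in

Part | A | x̄ᵢ | ȳᵢ | A·x̄ᵢ | A·ȳᵢ
bottom flange | 4680.00 | 130.00 | 9.00 | 608400.00 | 42120.00
web | 5800.00 | 130.00 | 163.00 | 754000.00 | 945400.00
top flange | 2040.00 | 130.00 | 314.00 | 265200.00 | 640560.00
Σ | 12520.00 |  |  | 1627600.00 | 1628080.00
x̄ = 1627600.00 / 12520.00 = 130.00 in
ȳ = 1628080.00 / 12520.00 = 130.04 in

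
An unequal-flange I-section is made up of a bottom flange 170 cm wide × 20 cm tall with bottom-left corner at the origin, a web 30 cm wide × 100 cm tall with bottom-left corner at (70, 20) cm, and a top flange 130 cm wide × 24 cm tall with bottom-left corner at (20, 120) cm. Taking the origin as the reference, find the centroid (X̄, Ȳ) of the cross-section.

bottom flange: A = 170 × 20 = 3400.00, centroid at (85.00, 10.00).
web: A = 30 × 100 = 3000.00, centroid at (85.00, 70.00).
top flange: A = 130 × 24 = 3120.00, centroid at (85.00, 132.00).
ΣA = 9520.00 cm²
ΣAX̄ = (3400.00)(85.00) + (3000.00)(85.00) + (3120.00)(85.00) = 809200.00 cm³
ΣAȲ = (3400.00)(10.00) + (3000.00)(70.00) + (3120.00)(132.00) = 655840.00 cm³
X̄ = 809200.00 / 9520.00 = 85.00 cm
Ȳ = 655840.00 / 9520.00 = 68.89 cm

X̄ = 85.00 cm, Ȳ = 68.89 cm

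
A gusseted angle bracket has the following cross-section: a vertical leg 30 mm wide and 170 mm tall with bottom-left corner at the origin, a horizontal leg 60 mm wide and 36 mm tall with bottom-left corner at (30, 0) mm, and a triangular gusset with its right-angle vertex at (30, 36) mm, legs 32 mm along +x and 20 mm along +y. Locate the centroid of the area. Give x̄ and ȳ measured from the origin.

x̄ = 28.91 mm, ȳ = 64.12 mm

vertical leg: A = 30 × 170 = 5100.00, centroid at (15.00, 85.00).
horizontal leg: A = 60 × 36 = 2160.00, centroid at (60.00, 18.00).
gusset: A = ½·32·20 = 320.00, centroid at (40.67, 42.67).
ΣA = 7580.00 mm²
ΣAx̄ = (5100.00)(15.00) + (2160.00)(60.00) + (320.00)(40.67) = 219113.33 mm³
ΣAȳ = (5100.00)(85.00) + (2160.00)(18.00) + (320.00)(42.67) = 486033.33 mm³
x̄ = 219113.33 / 7580.00 = 28.91 mm
ȳ = 486033.33 / 7580.00 = 64.12 mm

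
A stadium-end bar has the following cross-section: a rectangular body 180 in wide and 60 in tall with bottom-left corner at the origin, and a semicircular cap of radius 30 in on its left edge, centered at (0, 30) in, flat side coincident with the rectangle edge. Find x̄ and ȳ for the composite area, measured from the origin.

x̄ = 78.11 in, ȳ = 30.00 in

rectangular body: A = 180 × 60 = 10800.00, centroid at (90.00, 30.00).
semicircular end: A = ½π·30² = 1413.72, centroid at (-12.73, 30.00).
ΣA = 12213.72 in²
ΣAx̄ = (10800.00)(90.00) + (1413.72)(-12.73) = 954000.00 in³
ΣAȳ = (10800.00)(30.00) + (1413.72)(30.00) = 366411.50 in³
x̄ = 954000.00 / 12213.72 = 78.11 in
ȳ = 366411.50 / 12213.72 = 30.00 in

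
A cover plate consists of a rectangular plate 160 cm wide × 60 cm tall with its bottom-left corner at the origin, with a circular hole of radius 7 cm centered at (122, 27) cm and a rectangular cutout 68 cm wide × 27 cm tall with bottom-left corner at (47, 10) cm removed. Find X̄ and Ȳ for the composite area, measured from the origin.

X̄ = 78.91 cm, Ȳ = 31.63 cm

plate: A = 160 × 60 = 9600.00, centroid at (80.00, 30.00).
hole 1: A = −π·7² = -153.94, centroid at (122.00, 27.00).
hole 2: A = −(68 × 27) = -1836.00, centroid at (81.00, 23.50).
ΣA = 7610.06 cm², ΣAX̄ = 600503.56 cm³, ΣAȲ = 240697.67 cm³.
X̄ = 600503.56/7610.06 = 78.91 cm; Ȳ = 240697.67/7610.06 = 31.63 cm.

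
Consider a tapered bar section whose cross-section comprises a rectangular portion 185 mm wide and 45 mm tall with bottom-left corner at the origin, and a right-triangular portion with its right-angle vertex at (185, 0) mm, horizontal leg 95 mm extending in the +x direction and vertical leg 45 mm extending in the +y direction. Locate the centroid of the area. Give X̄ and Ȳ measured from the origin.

rectangular portion: A = 185 × 45 = 8325.00, centroid at (92.50, 22.50).
triangular portion: A = ½·95·45 = 2137.50, centroid at (216.67, 15.00).
ΣA = 10462.50 mm²
ΣAX̄ = (8325.00)(92.50) + (2137.50)(216.67) = 1233187.50 mm³
ΣAȲ = (8325.00)(22.50) + (2137.50)(15.00) = 219375.00 mm³
X̄ = 1233187.50 / 10462.50 = 117.87 mm
Ȳ = 219375.00 / 10462.50 = 20.97 mm

X̄ = 117.87 mm, Ȳ = 20.97 mm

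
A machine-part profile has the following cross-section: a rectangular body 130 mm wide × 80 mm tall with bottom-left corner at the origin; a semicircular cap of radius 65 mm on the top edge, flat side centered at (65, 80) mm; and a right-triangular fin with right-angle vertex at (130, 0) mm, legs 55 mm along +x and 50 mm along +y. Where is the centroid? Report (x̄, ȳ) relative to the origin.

x̄ = 71.22 mm, ȳ = 62.62 mm

rectangular body: A = 130 × 80 = 10400.00, centroid at (65.00, 40.00).
semicircular top: A = ½π·65² = 6636.61, centroid at (65.00, 107.59).
triangular fin: A = ½·55·50 = 1375.00, centroid at (148.33, 16.67).
ΣA = 18411.61 mm²
ΣAx̄ = (10400.00)(65.00) + (6636.61)(65.00) + (1375.00)(148.33) = 1311338.27 mm³
ΣAȳ = (10400.00)(40.00) + (6636.61)(107.59) + (1375.00)(16.67) = 1152929.16 mm³
x̄ = 1311338.27 / 18411.61 = 71.22 mm
ȳ = 1152929.16 / 18411.61 = 62.62 mm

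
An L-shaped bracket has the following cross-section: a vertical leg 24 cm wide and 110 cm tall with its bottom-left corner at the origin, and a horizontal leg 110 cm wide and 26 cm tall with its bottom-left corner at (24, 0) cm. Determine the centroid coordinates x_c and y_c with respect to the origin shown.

Part | A | x̄ᵢ | ȳᵢ | A·x̄ᵢ | A·ȳᵢ
vertical leg | 2640.00 | 12.00 | 55.00 | 31680.00 | 145200.00
horizontal leg | 2860.00 | 79.00 | 13.00 | 225940.00 | 37180.00
Σ | 5500.00 |  |  | 257620.00 | 182380.00
x_c = 257620.00 / 5500.00 = 46.84 cm
y_c = 182380.00 / 5500.00 = 33.16 cm

x_c = 46.84 cm, y_c = 33.16 cm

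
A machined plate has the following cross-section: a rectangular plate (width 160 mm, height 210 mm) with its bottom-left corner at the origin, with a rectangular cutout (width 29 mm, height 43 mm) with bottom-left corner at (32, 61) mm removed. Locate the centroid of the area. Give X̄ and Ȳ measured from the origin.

X̄ = 81.29 mm, Ȳ = 105.87 mm

plate: A = 160 × 210 = 33600.00, centroid at (80.00, 105.00).
hole: A = −(29 × 43) = -1247.00, centroid at (46.50, 82.50).
ΣA = 32353.00 mm²
ΣAX̄ = (33600.00)(80.00) + (-1247.00)(46.50) = 2630014.50 mm³
ΣAȲ = (33600.00)(105.00) + (-1247.00)(82.50) = 3425122.50 mm³
X̄ = 2630014.50 / 32353.00 = 81.29 mm
Ȳ = 3425122.50 / 32353.00 = 105.87 mm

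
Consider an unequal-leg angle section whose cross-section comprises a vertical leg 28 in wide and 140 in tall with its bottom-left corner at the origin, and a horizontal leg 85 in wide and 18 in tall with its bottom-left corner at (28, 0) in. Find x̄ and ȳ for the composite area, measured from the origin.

x̄ = 29.86 in, ȳ = 52.88 in

vertical leg: A = 28 × 140 = 3920.00, centroid at (14.00, 70.00).
horizontal leg: A = 85 × 18 = 1530.00, centroid at (70.50, 9.00).
ΣA = 5450.00 in²
ΣAx̄ = (3920.00)(14.00) + (1530.00)(70.50) = 162745.00 in³
ΣAȳ = (3920.00)(70.00) + (1530.00)(9.00) = 288170.00 in³
x̄ = 162745.00 / 5450.00 = 29.86 in
ȳ = 288170.00 / 5450.00 = 52.88 in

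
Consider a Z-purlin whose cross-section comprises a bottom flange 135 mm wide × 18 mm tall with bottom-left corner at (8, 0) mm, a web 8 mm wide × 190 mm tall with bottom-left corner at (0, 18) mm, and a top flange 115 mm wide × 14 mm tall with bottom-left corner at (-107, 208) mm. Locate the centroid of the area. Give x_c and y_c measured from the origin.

x_c = 19.76 mm, y_c = 97.08 mm

bottom flange: A = 135 × 18 = 2430.00, centroid at (75.50, 9.00).
web: A = 8 × 190 = 1520.00, centroid at (4.00, 113.00).
top flange: A = 115 × 14 = 1610.00, centroid at (-49.50, 215.00).
ΣA = 5560.00 mm², ΣAx_c = 109850.00 mm³, ΣAy_c = 539780.00 mm³.
x_c = 109850.00/5560.00 = 19.76 mm; y_c = 539780.00/5560.00 = 97.08 mm.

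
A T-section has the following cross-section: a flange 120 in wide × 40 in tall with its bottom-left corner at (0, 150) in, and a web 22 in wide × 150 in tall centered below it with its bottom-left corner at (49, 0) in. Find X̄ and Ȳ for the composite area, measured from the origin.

X̄ = 60.00 in, Ȳ = 131.30 in

web: A = 22 × 150 = 3300.00, centroid at (60.00, 75.00).
flange: A = 120 × 40 = 4800.00, centroid at (60.00, 170.00).
ΣA = 8100.00 in²
ΣAX̄ = (3300.00)(60.00) + (4800.00)(60.00) = 486000.00 in³
ΣAȲ = (3300.00)(75.00) + (4800.00)(170.00) = 1063500.00 in³
X̄ = 486000.00 / 8100.00 = 60.00 in
Ȳ = 1063500.00 / 8100.00 = 131.30 in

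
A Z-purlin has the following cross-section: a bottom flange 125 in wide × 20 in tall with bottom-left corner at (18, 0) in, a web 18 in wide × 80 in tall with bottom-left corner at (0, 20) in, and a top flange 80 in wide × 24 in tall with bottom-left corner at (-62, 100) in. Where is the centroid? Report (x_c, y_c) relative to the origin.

Part | A | x̄ᵢ | ȳᵢ | A·x̄ᵢ | A·ȳᵢ
bottom flange | 2500.00 | 80.50 | 10.00 | 201250.00 | 25000.00
web | 1440.00 | 9.00 | 60.00 | 12960.00 | 86400.00
top flange | 1920.00 | -22.00 | 112.00 | -42240.00 | 215040.00
Σ | 5860.00 |  |  | 171970.00 | 326440.00
x_c = 171970.00 / 5860.00 = 29.35 in
y_c = 326440.00 / 5860.00 = 55.71 in

x_c = 29.35 in, y_c = 55.71 in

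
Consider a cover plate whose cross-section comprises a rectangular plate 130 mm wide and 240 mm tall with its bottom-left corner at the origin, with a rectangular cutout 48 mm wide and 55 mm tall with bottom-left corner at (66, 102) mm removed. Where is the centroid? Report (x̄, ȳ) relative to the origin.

x̄ = 62.69 mm, ȳ = 119.12 mm

plate: A = 130 × 240 = 31200.00, centroid at (65.00, 120.00).
hole: A = −(48 × 55) = -2640.00, centroid at (90.00, 129.50).
ΣA = 28560.00 mm²
ΣAx̄ = (31200.00)(65.00) + (-2640.00)(90.00) = 1790400.00 mm³
ΣAȳ = (31200.00)(120.00) + (-2640.00)(129.50) = 3402120.00 mm³
x̄ = 1790400.00 / 28560.00 = 62.69 mm
ȳ = 3402120.00 / 28560.00 = 119.12 mm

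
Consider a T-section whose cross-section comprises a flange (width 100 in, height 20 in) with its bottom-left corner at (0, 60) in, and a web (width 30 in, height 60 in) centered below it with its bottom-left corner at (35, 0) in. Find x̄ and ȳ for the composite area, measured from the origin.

x̄ = 50.00 in, ȳ = 51.05 in

web: A = 30 × 60 = 1800.00, centroid at (50.00, 30.00).
flange: A = 100 × 20 = 2000.00, centroid at (50.00, 70.00).
ΣA = 3800.00 in², ΣAx̄ = 190000.00 in³, ΣAȳ = 194000.00 in³.
x̄ = 190000.00/3800.00 = 50.00 in; ȳ = 194000.00/3800.00 = 51.05 in.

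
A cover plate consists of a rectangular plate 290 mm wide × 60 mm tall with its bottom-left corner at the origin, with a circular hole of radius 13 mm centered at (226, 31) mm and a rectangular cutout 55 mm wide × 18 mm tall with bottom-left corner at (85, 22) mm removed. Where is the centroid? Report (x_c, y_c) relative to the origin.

x_c = 144.32 mm, y_c = 29.90 mm

Part | A | x̄ᵢ | ȳᵢ | A·x̄ᵢ | A·ȳᵢ
plate | 17400.00 | 145.00 | 30.00 | 2523000.00 | 522000.00
hole 1 | -530.93 | 226.00 | 31.00 | -119989.99 | -16458.80
hole 2 | -990.00 | 112.50 | 31.00 | -111375.00 | -30690.00
Σ | 15879.07 |  |  | 2291635.01 | 474851.20
x_c = 2291635.01 / 15879.07 = 144.32 mm
y_c = 474851.20 / 15879.07 = 29.90 mm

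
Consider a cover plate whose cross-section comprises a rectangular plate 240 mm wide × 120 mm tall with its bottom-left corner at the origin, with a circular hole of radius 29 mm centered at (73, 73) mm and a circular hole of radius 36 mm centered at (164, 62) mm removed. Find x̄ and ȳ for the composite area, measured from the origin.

plate: A = 240 × 120 = 28800.00, centroid at (120.00, 60.00).
hole 1: A = −π·29² = -2642.08, centroid at (73.00, 73.00).
hole 2: A = −π·36² = -4071.50, centroid at (164.00, 62.00).
ΣA = 22086.42 mm², ΣAx̄ = 2595401.53 mm³, ΣAȳ = 1282694.95 mm³.
x̄ = 2595401.53/22086.42 = 117.51 mm; ȳ = 1282694.95/22086.42 = 58.08 mm.

x̄ = 117.51 mm, ȳ = 58.08 mm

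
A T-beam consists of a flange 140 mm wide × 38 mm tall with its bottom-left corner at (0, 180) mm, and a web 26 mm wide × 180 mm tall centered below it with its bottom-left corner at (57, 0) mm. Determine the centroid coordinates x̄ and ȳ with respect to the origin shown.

x̄ = 70.00 mm, ȳ = 147.99 mm

web: A = 26 × 180 = 4680.00, centroid at (70.00, 90.00).
flange: A = 140 × 38 = 5320.00, centroid at (70.00, 199.00).
ΣA = 10000.00 mm²
ΣAx̄ = (4680.00)(70.00) + (5320.00)(70.00) = 700000.00 mm³
ΣAȳ = (4680.00)(90.00) + (5320.00)(199.00) = 1479880.00 mm³
x̄ = 700000.00 / 10000.00 = 70.00 mm
ȳ = 1479880.00 / 10000.00 = 147.99 mm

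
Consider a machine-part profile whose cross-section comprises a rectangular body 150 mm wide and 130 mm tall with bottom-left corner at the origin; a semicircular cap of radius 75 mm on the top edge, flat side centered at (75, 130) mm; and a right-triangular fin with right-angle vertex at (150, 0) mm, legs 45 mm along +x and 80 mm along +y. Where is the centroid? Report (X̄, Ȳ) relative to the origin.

Part | A | x̄ᵢ | ȳᵢ | A·x̄ᵢ | A·ȳᵢ
rectangular body | 19500.00 | 75.00 | 65.00 | 1462500.00 | 1267500.00
semicircular top | 8835.73 | 75.00 | 161.83 | 662679.70 | 1429894.81
triangular fin | 1800.00 | 165.00 | 26.67 | 297000.00 | 48000.00
Σ | 30135.73 |  |  | 2422179.70 | 2745394.81
X̄ = 2422179.70 / 30135.73 = 80.38 mm
Ȳ = 2745394.81 / 30135.73 = 91.10 mm

X̄ = 80.38 mm, Ȳ = 91.10 mm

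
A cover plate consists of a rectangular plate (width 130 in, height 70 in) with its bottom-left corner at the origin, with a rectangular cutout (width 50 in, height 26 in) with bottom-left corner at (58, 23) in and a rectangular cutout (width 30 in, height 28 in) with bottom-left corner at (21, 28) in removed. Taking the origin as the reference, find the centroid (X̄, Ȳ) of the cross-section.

plate: A = 130 × 70 = 9100.00, centroid at (65.00, 35.00).
hole 1: A = −(50 × 26) = -1300.00, centroid at (83.00, 36.00).
hole 2: A = −(30 × 28) = -840.00, centroid at (36.00, 42.00).
ΣA = 6960.00 in²
ΣAX̄ = (9100.00)(65.00) + (-1300.00)(83.00) + (-840.00)(36.00) = 453360.00 in³
ΣAȲ = (9100.00)(35.00) + (-1300.00)(36.00) + (-840.00)(42.00) = 236420.00 in³
X̄ = 453360.00 / 6960.00 = 65.14 in
Ȳ = 236420.00 / 6960.00 = 33.97 in

X̄ = 65.14 in, Ȳ = 33.97 in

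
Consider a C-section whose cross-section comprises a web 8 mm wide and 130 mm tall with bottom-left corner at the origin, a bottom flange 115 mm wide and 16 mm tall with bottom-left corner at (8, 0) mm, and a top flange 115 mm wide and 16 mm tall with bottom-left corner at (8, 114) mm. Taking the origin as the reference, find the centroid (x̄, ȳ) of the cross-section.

Part | A | x̄ᵢ | ȳᵢ | A·x̄ᵢ | A·ȳᵢ
web | 1040.00 | 4.00 | 65.00 | 4160.00 | 67600.00
bottom flange | 1840.00 | 65.50 | 8.00 | 120520.00 | 14720.00
top flange | 1840.00 | 65.50 | 122.00 | 120520.00 | 224480.00
Σ | 4720.00 |  |  | 245200.00 | 306800.00
x̄ = 245200.00 / 4720.00 = 51.95 mm
ȳ = 306800.00 / 4720.00 = 65.00 mm

x̄ = 51.95 mm, ȳ = 65.00 mm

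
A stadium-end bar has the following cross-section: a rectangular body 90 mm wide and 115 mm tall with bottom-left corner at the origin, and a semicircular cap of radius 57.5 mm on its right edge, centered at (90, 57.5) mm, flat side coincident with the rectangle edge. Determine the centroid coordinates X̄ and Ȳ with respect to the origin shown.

rectangular body: A = 90 × 115 = 10350.00, centroid at (45.00, 57.50).
semicircular end: A = ½π·57.5² = 5193.45, centroid at (114.40, 57.50).
ΣA = 15543.45 mm²
ΣAX̄ = (10350.00)(45.00) + (5193.45)(114.40) = 1059899.67 mm³
ΣAȲ = (10350.00)(57.50) + (5193.45)(57.50) = 893748.11 mm³
X̄ = 1059899.67 / 15543.45 = 68.19 mm
Ȳ = 893748.11 / 15543.45 = 57.50 mm

X̄ = 68.19 mm, Ȳ = 57.50 mm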